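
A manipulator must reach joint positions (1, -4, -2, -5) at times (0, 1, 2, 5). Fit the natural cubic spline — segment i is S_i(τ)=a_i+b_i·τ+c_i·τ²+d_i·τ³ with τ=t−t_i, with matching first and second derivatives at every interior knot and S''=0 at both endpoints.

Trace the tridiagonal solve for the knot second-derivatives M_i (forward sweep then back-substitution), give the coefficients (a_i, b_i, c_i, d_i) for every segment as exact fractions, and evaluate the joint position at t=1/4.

Δ: Δ0=-5, Δ1=2, Δ2=-1
row 1: diag=4, rhs=42; c'=1/4, d'=21/2
row 2: denom=8−1·1/4=31/4; d'=(-18−1·21/2)/(31/4)=-114/31
back: M2=-114/31
back: M1=21/2−1/4·-114/31=354/31
M: M0=0, M1=354/31, M2=-114/31, M3=0
seg 0: a=1, c=M0/2=0, d=(M1−M0)/(6·1)=59/31, b=Δ0−h0·(2M0+M1)/6=-214/31
seg 1: a=-4, c=M1/2=177/31, d=(M2−M1)/(6·1)=-78/31, b=Δ1−h1·(2M1+M2)/6=-37/31
seg 2: a=-2, c=M2/2=-57/31, d=(M3−M2)/(6·3)=19/93, b=Δ2−h2·(2M2+M3)/6=83/31
t_q=1/4 → seg 0, τ=1/4; S=1+-214/31·τ+0·τ²+59/31·τ³=-1381/1984

  seg 0: a=1 b=-214/31 c=0 d=59/31
  seg 1: a=-4 b=-37/31 c=177/31 d=-78/31
  seg 2: a=-2 b=83/31 c=-57/31 d=19/93
S(1/4) = -1381/1984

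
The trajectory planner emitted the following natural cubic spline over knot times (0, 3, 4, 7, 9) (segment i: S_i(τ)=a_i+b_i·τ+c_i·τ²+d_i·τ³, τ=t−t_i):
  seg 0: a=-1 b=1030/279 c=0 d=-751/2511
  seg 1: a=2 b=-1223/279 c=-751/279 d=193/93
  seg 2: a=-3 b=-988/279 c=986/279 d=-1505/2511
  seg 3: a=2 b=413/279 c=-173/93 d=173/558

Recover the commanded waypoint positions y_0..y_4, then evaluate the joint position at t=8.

y_0 = S_0(0) = a_0 = -1
y_1 = S_1(0) = a_1 = 2
y_2 = S_2(0) = a_2 = -3
y_3 = S_3(0) = a_3 = 2
y_4 = S_3(2) = 0
t_q=8 is in segment 3 (τ=1); S_3(τ)=359/186

y_0=-1 y_1=2 y_2=-3 y_3=2 y_4=0
S(8) = 359/186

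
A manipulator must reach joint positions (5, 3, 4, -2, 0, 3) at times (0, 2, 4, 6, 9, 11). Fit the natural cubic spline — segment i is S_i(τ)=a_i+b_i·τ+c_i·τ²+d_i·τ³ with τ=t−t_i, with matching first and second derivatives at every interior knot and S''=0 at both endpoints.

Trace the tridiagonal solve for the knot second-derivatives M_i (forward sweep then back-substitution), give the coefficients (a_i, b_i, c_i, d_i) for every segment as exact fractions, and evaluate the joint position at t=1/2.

Δ: Δ0=-1, Δ1=1/2, Δ2=-3, Δ3=2/3, Δ4=3/2
row 1: diag=8, rhs=9; c'=1/4, d'=9/8
row 2: denom=8−2·1/4=15/2; d'=(-21−2·9/8)/(15/2)=-31/10
row 3: denom=10−2·4/15=142/15; d'=(22−2·-31/10)/(142/15)=423/142
row 4: denom=10−3·45/142=1285/142; d'=(5−3·423/142)/(1285/142)=-559/1285
back: M4=-559/1285
back: M3=423/142−45/142·-559/1285=801/257
back: M2=-31/10−4/15·801/257=-10103/2570
back: M1=9/8−1/4·-10103/2570=5417/2570
M: M0=0, M1=5417/2570, M2=-10103/2570, M3=801/257, M4=-559/1285, M5=0
seg 0: a=5, c=M0/2=0, d=(M1−M0)/(6·2)=5417/30840, b=Δ0−h0·(2M0+M1)/6=-13127/7710
seg 1: a=3, c=M1/2=5417/5140, d=(M2−M1)/(6·2)=-388/771, b=Δ1−h1·(2M1+M2)/6=1562/3855
seg 2: a=4, c=M2/2=-10103/5140, d=(M3−M2)/(6·2)=18113/30840, b=Δ2−h2·(2M2+M3)/6=-5467/3855
seg 3: a=-2, c=M3/2=801/514, d=(M4−M3)/(6·3)=-2282/11565, b=Δ3−h3·(2M3+M4)/6=-17213/7710
seg 4: a=0, c=M4/2=-559/2570, d=(M5−M4)/(6·2)=559/15420, b=Δ4−h4·(2M4+M5)/6=13801/7710
t_q=1/2 → seg 0, τ=1/2; S=5+-13127/7710·τ+0·τ²+5417/30840·τ³=68599/16448

  seg 0: a=5 b=-13127/7710 c=0 d=5417/30840
  seg 1: a=3 b=1562/3855 c=5417/5140 d=-388/771
  seg 2: a=4 b=-5467/3855 c=-10103/5140 d=18113/30840
  seg 3: a=-2 b=-17213/7710 c=801/514 d=-2282/11565
  seg 4: a=0 b=13801/7710 c=-559/2570 d=559/15420
S(1/2) = 68599/16448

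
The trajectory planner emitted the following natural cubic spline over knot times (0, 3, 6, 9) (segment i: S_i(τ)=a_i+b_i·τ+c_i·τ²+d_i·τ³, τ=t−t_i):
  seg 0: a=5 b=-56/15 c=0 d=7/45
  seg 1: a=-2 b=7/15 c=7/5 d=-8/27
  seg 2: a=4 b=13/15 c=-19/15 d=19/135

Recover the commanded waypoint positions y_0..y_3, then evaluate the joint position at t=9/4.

y_0=5 y_1=-2 y_2=4 y_3=-1
S(9/4) = -521/320

y_0 = S_0(0) = a_0 = 5
y_1 = S_1(0) = a_1 = -2
y_2 = S_2(0) = a_2 = 4
y_3 = S_2(3) = -1
t_q=9/4 is in segment 0 (τ=9/4); S_0(τ)=-521/320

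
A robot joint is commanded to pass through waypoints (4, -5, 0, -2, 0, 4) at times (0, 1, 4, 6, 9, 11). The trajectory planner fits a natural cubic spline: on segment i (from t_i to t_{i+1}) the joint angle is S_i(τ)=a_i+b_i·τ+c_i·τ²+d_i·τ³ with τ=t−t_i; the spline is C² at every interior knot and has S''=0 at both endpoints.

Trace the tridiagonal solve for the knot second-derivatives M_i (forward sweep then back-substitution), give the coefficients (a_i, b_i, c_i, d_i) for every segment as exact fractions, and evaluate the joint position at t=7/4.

  seg 0: a=4 b=-65353/6141 c=0 d=10084/6141
  seg 1: a=-5 b=-35101/6141 c=10084/2047 d=-15140/18423
  seg 2: a=0 b=10151/6141 c=-5056/2047 d=3511/6141
  seg 3: a=-2 b=-8389/6141 c=1966/2047 d=-193/2047
  seg 4: a=0 b=11366/6141 c=229/2047 d=-229/12282
S(7/4) = -224763/32752

Δ: Δ0=-9, Δ1=5/3, Δ2=-1, Δ3=2/3, Δ4=2
row 1: diag=8, rhs=64; c'=3/8, d'=8
row 2: denom=10−3·3/8=71/8; d'=(-16−3·8)/(71/8)=-320/71
row 3: denom=10−2·16/71=678/71; d'=(10−2·-320/71)/(678/71)=225/113
row 4: denom=10−3·71/226=2047/226; d'=(8−3·225/113)/(2047/226)=458/2047
back: M4=458/2047
back: M3=225/113−71/226·458/2047=3932/2047
back: M2=-320/71−16/71·3932/2047=-10112/2047
back: M1=8−3/8·-10112/2047=20168/2047
M: M0=0, M1=20168/2047, M2=-10112/2047, M3=3932/2047, M4=458/2047, M5=0
seg 0: a=4, c=M0/2=0, d=(M1−M0)/(6·1)=10084/6141, b=Δ0−h0·(2M0+M1)/6=-65353/6141
seg 1: a=-5, c=M1/2=10084/2047, d=(M2−M1)/(6·3)=-15140/18423, b=Δ1−h1·(2M1+M2)/6=-35101/6141
seg 2: a=0, c=M2/2=-5056/2047, d=(M3−M2)/(6·2)=3511/6141, b=Δ2−h2·(2M2+M3)/6=10151/6141
seg 3: a=-2, c=M3/2=1966/2047, d=(M4−M3)/(6·3)=-193/2047, b=Δ3−h3·(2M3+M4)/6=-8389/6141
seg 4: a=0, c=M4/2=229/2047, d=(M5−M4)/(6·2)=-229/12282, b=Δ4−h4·(2M4+M5)/6=11366/6141
t_q=7/4 → seg 1, τ=3/4; S=-5+-35101/6141·τ+10084/2047·τ²+-15140/18423·τ³=-224763/32752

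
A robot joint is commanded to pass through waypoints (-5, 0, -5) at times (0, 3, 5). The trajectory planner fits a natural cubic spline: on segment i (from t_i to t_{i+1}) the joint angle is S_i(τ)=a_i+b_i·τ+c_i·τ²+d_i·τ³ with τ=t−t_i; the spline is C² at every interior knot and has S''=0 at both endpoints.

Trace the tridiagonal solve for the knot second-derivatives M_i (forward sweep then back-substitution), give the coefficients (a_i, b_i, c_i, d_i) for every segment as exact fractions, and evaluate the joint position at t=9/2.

  seg 0: a=-5 b=35/12 c=0 d=-5/36
  seg 1: a=0 b=-5/6 c=-5/4 d=5/24
S(9/2) = -215/64

Δ: Δ0=5/3, Δ1=-5/2
row 1: diag=10, rhs=-25; c'=1/5, d'=-5/2
back: M1=-5/2
M: M0=0, M1=-5/2, M2=0
seg 0: a=-5, c=M0/2=0, d=(M1−M0)/(6·3)=-5/36, b=Δ0−h0·(2M0+M1)/6=35/12
seg 1: a=0, c=M1/2=-5/4, d=(M2−M1)/(6·2)=5/24, b=Δ1−h1·(2M1+M2)/6=-5/6
t_q=9/2 → seg 1, τ=3/2; S=0+-5/6·τ+-5/4·τ²+5/24·τ³=-215/64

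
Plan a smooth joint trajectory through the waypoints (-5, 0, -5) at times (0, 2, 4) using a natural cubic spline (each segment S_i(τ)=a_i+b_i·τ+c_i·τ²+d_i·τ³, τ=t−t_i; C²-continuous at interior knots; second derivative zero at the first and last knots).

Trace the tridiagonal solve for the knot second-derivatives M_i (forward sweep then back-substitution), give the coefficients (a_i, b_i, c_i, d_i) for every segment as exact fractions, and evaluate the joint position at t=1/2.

  seg 0: a=-5 b=15/4 c=0 d=-5/16
  seg 1: a=0 b=0 c=-15/8 d=5/16
S(1/2) = -405/128

Δ: Δ0=5/2, Δ1=-5/2
row 1: diag=8, rhs=-30; c'=1/4, d'=-15/4
back: M1=-15/4
M: M0=0, M1=-15/4, M2=0
seg 0: a=-5, c=M0/2=0, d=(M1−M0)/(6·2)=-5/16, b=Δ0−h0·(2M0+M1)/6=15/4
seg 1: a=0, c=M1/2=-15/8, d=(M2−M1)/(6·2)=5/16, b=Δ1−h1·(2M1+M2)/6=0
t_q=1/2 → seg 0, τ=1/2; S=-5+15/4·τ+0·τ²+-5/16·τ³=-405/128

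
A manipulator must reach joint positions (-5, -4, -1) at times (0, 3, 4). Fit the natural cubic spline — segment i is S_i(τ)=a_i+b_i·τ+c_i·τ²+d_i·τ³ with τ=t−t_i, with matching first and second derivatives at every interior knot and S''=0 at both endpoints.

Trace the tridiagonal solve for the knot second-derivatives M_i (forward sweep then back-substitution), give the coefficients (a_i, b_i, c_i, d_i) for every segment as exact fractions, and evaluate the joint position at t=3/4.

  seg 0: a=-5 b=-2/3 c=0 d=1/9
  seg 1: a=-4 b=7/3 c=1 d=-1/3
S(3/4) = -349/64

Δ: Δ0=1/3, Δ1=3
row 1: diag=8, rhs=16; c'=1/8, d'=2
back: M1=2
M: M0=0, M1=2, M2=0
seg 0: a=-5, c=M0/2=0, d=(M1−M0)/(6·3)=1/9, b=Δ0−h0·(2M0+M1)/6=-2/3
seg 1: a=-4, c=M1/2=1, d=(M2−M1)/(6·1)=-1/3, b=Δ1−h1·(2M1+M2)/6=7/3
t_q=3/4 → seg 0, τ=3/4; S=-5+-2/3·τ+0·τ²+1/9·τ³=-349/64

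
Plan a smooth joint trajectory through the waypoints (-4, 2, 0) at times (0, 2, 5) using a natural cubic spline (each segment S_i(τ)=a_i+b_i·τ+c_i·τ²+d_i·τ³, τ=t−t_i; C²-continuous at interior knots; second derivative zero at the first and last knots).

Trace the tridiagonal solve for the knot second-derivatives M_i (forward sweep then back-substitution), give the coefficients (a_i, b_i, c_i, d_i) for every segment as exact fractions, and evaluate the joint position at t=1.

Δ: Δ0=3, Δ1=-2/3
row 1: diag=10, rhs=-22; c'=3/10, d'=-11/5
back: M1=-11/5
M: M0=0, M1=-11/5, M2=0
seg 0: a=-4, c=M0/2=0, d=(M1−M0)/(6·2)=-11/60, b=Δ0−h0·(2M0+M1)/6=56/15
seg 1: a=2, c=M1/2=-11/10, d=(M2−M1)/(6·3)=11/90, b=Δ1−h1·(2M1+M2)/6=23/15
t_q=1 → seg 0, τ=1; S=-4+56/15·τ+0·τ²+-11/60·τ³=-9/20

  seg 0: a=-4 b=56/15 c=0 d=-11/60
  seg 1: a=2 b=23/15 c=-11/10 d=11/90
S(1) = -9/20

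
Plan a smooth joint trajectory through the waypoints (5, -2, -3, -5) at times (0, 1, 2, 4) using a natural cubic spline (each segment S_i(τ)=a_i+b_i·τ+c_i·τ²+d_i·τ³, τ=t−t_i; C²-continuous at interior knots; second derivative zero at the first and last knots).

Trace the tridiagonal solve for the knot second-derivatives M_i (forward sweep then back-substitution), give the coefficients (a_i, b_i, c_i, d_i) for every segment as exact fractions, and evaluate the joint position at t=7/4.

Δ: Δ0=-7, Δ1=-1, Δ2=-1
row 1: diag=4, rhs=36; c'=1/4, d'=9
row 2: denom=6−1·1/4=23/4; d'=(0−1·9)/(23/4)=-36/23
back: M2=-36/23
back: M1=9−1/4·-36/23=216/23
M: M0=0, M1=216/23, M2=-36/23, M3=0
seg 0: a=5, c=M0/2=0, d=(M1−M0)/(6·1)=36/23, b=Δ0−h0·(2M0+M1)/6=-197/23
seg 1: a=-2, c=M1/2=108/23, d=(M2−M1)/(6·1)=-42/23, b=Δ1−h1·(2M1+M2)/6=-89/23
seg 2: a=-3, c=M2/2=-18/23, d=(M3−M2)/(6·2)=3/23, b=Δ2−h2·(2M2+M3)/6=1/23
t_q=7/4 → seg 1, τ=3/4; S=-2+-89/23·τ+108/23·τ²+-42/23·τ³=-97/32

  seg 0: a=5 b=-197/23 c=0 d=36/23
  seg 1: a=-2 b=-89/23 c=108/23 d=-42/23
  seg 2: a=-3 b=1/23 c=-18/23 d=3/23
S(7/4) = -97/32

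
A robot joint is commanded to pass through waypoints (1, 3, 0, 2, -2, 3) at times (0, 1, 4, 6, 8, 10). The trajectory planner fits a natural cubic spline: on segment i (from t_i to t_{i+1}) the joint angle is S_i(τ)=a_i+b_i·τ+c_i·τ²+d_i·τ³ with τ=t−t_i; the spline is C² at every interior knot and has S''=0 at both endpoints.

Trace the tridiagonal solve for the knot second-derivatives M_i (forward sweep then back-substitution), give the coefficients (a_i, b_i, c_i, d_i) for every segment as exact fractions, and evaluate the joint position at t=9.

  seg 0: a=1 b=395/154 c=0 d=-87/154
  seg 1: a=3 b=67/77 c=-261/154 d=5/14
  seg 2: a=0 b=53/154 c=117/77 d=-367/616
  seg 3: a=2 b=-8/11 c=-633/308 d=437/616
  seg 4: a=-2 b=-67/154 c=339/154 d=-113/308
S(9) = -185/308

Δ: Δ0=2, Δ1=-1, Δ2=1, Δ3=-2, Δ4=5/2
row 1: diag=8, rhs=-18; c'=3/8, d'=-9/4
row 2: denom=10−3·3/8=71/8; d'=(12−3·-9/4)/(71/8)=150/71
row 3: denom=8−2·16/71=536/71; d'=(-18−2·150/71)/(536/71)=-789/268
row 4: denom=8−2·71/268=1001/134; d'=(27−2·-789/268)/(1001/134)=339/77
back: M4=339/77
back: M3=-789/268−71/268·339/77=-633/154
back: M2=150/71−16/71·-633/154=234/77
back: M1=-9/4−3/8·234/77=-261/77
M: M0=0, M1=-261/77, M2=234/77, M3=-633/154, M4=339/77, M5=0
seg 0: a=1, c=M0/2=0, d=(M1−M0)/(6·1)=-87/154, b=Δ0−h0·(2M0+M1)/6=395/154
seg 1: a=3, c=M1/2=-261/154, d=(M2−M1)/(6·3)=5/14, b=Δ1−h1·(2M1+M2)/6=67/77
seg 2: a=0, c=M2/2=117/77, d=(M3−M2)/(6·2)=-367/616, b=Δ2−h2·(2M2+M3)/6=53/154
seg 3: a=2, c=M3/2=-633/308, d=(M4−M3)/(6·2)=437/616, b=Δ3−h3·(2M3+M4)/6=-8/11
seg 4: a=-2, c=M4/2=339/154, d=(M5−M4)/(6·2)=-113/308, b=Δ4−h4·(2M4+M5)/6=-67/154
t_q=9 → seg 4, τ=1; S=-2+-67/154·τ+339/154·τ²+-113/308·τ³=-185/308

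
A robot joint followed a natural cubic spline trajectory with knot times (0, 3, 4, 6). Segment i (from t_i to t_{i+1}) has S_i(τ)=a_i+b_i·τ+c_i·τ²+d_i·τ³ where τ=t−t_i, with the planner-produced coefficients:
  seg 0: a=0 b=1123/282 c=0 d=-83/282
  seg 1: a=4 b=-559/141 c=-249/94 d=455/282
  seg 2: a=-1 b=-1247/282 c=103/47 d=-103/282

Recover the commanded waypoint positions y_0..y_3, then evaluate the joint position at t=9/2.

y_0 = S_0(0) = a_0 = 0
y_1 = S_1(0) = a_1 = 4
y_2 = S_2(0) = a_2 = -1
y_3 = S_2(2) = -4
t_q=9/2 is in segment 2 (τ=1/2); S_2(τ)=-2037/752

y_0=0 y_1=4 y_2=-1 y_3=-4
S(9/2) = -2037/752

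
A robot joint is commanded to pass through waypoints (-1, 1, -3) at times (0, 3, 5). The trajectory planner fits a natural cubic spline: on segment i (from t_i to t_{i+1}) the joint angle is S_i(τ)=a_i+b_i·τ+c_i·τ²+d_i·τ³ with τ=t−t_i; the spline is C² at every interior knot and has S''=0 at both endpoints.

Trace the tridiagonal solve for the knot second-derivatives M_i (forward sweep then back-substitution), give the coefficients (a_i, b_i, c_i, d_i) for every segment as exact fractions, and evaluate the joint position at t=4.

Δ: Δ0=2/3, Δ1=-2
row 1: diag=10, rhs=-16; c'=1/5, d'=-8/5
back: M1=-8/5
M: M0=0, M1=-8/5, M2=0
seg 0: a=-1, c=M0/2=0, d=(M1−M0)/(6·3)=-4/45, b=Δ0−h0·(2M0+M1)/6=22/15
seg 1: a=1, c=M1/2=-4/5, d=(M2−M1)/(6·2)=2/15, b=Δ1−h1·(2M1+M2)/6=-14/15
t_q=4 → seg 1, τ=1; S=1+-14/15·τ+-4/5·τ²+2/15·τ³=-3/5

  seg 0: a=-1 b=22/15 c=0 d=-4/45
  seg 1: a=1 b=-14/15 c=-4/5 d=2/15
S(4) = -3/5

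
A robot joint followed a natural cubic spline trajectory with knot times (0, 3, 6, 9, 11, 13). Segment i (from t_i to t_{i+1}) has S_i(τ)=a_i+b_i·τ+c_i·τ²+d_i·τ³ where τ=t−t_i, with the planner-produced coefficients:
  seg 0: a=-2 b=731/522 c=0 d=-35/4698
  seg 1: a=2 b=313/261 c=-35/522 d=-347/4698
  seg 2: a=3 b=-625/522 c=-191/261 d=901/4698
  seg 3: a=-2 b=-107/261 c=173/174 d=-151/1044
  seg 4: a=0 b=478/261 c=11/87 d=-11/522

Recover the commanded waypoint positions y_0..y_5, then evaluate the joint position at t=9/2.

y_0 = S_0(0) = a_0 = -2
y_1 = S_1(0) = a_1 = 2
y_2 = S_2(0) = a_2 = 3
y_3 = S_3(0) = a_3 = -2
y_4 = S_4(0) = a_4 = 0
y_5 = S_4(2) = 4
t_q=9/2 is in segment 1 (τ=3/2); S_1(τ)=1577/464

y_0=-2 y_1=2 y_2=3 y_3=-2 y_4=0 y_5=4
S(9/2) = 1577/464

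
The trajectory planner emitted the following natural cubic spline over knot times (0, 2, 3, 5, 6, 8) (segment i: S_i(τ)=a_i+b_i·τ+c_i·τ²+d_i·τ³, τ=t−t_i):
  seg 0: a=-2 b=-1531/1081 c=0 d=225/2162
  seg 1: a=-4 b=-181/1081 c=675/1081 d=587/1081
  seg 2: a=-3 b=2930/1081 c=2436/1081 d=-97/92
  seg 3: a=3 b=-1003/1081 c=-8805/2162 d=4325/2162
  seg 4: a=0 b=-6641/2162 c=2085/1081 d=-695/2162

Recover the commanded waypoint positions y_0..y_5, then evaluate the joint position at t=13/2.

y_0 = S_0(0) = a_0 = -2
y_1 = S_1(0) = a_1 = -4
y_2 = S_2(0) = a_2 = -3
y_3 = S_3(0) = a_3 = 3
y_4 = S_4(0) = a_4 = 0
y_5 = S_4(2) = -1
t_q=13/2 is in segment 4 (τ=1/2); S_4(τ)=-18919/17296

y_0=-2 y_1=-4 y_2=-3 y_3=3 y_4=0 y_5=-1
S(13/2) = -18919/17296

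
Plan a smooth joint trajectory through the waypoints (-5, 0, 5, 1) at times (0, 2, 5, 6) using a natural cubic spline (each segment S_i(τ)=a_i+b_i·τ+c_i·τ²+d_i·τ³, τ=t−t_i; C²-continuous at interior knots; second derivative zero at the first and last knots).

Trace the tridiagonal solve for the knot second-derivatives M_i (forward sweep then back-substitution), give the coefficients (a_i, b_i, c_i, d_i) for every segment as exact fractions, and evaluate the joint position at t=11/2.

  seg 0: a=-5 b=941/426 c=0 d=31/426
  seg 1: a=0 b=1313/426 c=31/71 d=-43/142
  seg 2: a=5 b=-527/213 c=-325/142 d=325/426
S(11/2) = 3733/1136

Δ: Δ0=5/2, Δ1=5/3, Δ2=-4
row 1: diag=10, rhs=-5; c'=3/10, d'=-1/2
row 2: denom=8−3·3/10=71/10; d'=(-34−3·-1/2)/(71/10)=-325/71
back: M2=-325/71
back: M1=-1/2−3/10·-325/71=62/71
M: M0=0, M1=62/71, M2=-325/71, M3=0
seg 0: a=-5, c=M0/2=0, d=(M1−M0)/(6·2)=31/426, b=Δ0−h0·(2M0+M1)/6=941/426
seg 1: a=0, c=M1/2=31/71, d=(M2−M1)/(6·3)=-43/142, b=Δ1−h1·(2M1+M2)/6=1313/426
seg 2: a=5, c=M2/2=-325/142, d=(M3−M2)/(6·1)=325/426, b=Δ2−h2·(2M2+M3)/6=-527/213
t_q=11/2 → seg 2, τ=1/2; S=5+-527/213·τ+-325/142·τ²+325/426·τ³=3733/1136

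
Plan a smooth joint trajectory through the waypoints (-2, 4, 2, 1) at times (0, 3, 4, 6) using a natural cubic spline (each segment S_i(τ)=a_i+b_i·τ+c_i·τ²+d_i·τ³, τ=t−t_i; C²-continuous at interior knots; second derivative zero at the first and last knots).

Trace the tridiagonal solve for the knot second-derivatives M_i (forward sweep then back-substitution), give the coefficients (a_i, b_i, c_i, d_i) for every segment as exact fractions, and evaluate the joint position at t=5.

Δ: Δ0=2, Δ1=-2, Δ2=-1/2
row 1: diag=8, rhs=-24; c'=1/8, d'=-3
row 2: denom=6−1·1/8=47/8; d'=(9−1·-3)/(47/8)=96/47
back: M2=96/47
back: M1=-3−1/8·96/47=-153/47
M: M0=0, M1=-153/47, M2=96/47, M3=0
seg 0: a=-2, c=M0/2=0, d=(M1−M0)/(6·3)=-17/94, b=Δ0−h0·(2M0+M1)/6=341/94
seg 1: a=4, c=M1/2=-153/94, d=(M2−M1)/(6·1)=83/94, b=Δ1−h1·(2M1+M2)/6=-59/47
seg 2: a=2, c=M2/2=48/47, d=(M3−M2)/(6·2)=-8/47, b=Δ2−h2·(2M2+M3)/6=-175/94
t_q=5 → seg 2, τ=1; S=2+-175/94·τ+48/47·τ²+-8/47·τ³=93/94

  seg 0: a=-2 b=341/94 c=0 d=-17/94
  seg 1: a=4 b=-59/47 c=-153/94 d=83/94
  seg 2: a=2 b=-175/94 c=48/47 d=-8/47
S(5) = 93/94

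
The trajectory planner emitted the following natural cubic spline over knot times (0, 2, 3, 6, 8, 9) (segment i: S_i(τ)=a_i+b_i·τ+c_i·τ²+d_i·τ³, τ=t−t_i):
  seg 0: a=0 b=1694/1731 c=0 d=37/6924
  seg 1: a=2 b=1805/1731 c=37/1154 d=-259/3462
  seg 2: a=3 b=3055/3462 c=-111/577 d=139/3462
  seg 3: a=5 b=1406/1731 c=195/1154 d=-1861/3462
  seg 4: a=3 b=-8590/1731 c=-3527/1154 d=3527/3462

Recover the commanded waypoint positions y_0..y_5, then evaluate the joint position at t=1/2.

y_0 = S_0(0) = a_0 = 0
y_1 = S_1(0) = a_1 = 2
y_2 = S_2(0) = a_2 = 3
y_3 = S_3(0) = a_3 = 5
y_4 = S_4(0) = a_4 = 3
y_5 = S_4(1) = -4
t_q=1/2 is in segment 0 (τ=1/2); S_0(τ)=9047/18464

y_0=0 y_1=2 y_2=3 y_3=5 y_4=3 y_5=-4
S(1/2) = 9047/18464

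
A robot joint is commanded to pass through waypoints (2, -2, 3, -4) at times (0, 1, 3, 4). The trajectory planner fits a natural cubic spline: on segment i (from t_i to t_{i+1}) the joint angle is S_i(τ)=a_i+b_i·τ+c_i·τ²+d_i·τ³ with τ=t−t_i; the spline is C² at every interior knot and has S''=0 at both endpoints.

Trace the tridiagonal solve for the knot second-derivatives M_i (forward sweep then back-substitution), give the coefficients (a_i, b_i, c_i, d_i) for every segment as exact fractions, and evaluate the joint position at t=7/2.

Δ: Δ0=-4, Δ1=5/2, Δ2=-7
row 1: diag=6, rhs=39; c'=1/3, d'=13/2
row 2: denom=6−2·1/3=16/3; d'=(-57−2·13/2)/(16/3)=-105/8
back: M2=-105/8
back: M1=13/2−1/3·-105/8=87/8
M: M0=0, M1=87/8, M2=-105/8, M3=0
seg 0: a=2, c=M0/2=0, d=(M1−M0)/(6·1)=29/16, b=Δ0−h0·(2M0+M1)/6=-93/16
seg 1: a=-2, c=M1/2=87/16, d=(M2−M1)/(6·2)=-2, b=Δ1−h1·(2M1+M2)/6=-3/8
seg 2: a=3, c=M2/2=-105/16, d=(M3−M2)/(6·1)=35/16, b=Δ2−h2·(2M2+M3)/6=-21/8
t_q=7/2 → seg 2, τ=1/2; S=3+-21/8·τ+-105/16·τ²+35/16·τ³=41/128

  seg 0: a=2 b=-93/16 c=0 d=29/16
  seg 1: a=-2 b=-3/8 c=87/16 d=-2
  seg 2: a=3 b=-21/8 c=-105/16 d=35/16
S(7/2) = 41/128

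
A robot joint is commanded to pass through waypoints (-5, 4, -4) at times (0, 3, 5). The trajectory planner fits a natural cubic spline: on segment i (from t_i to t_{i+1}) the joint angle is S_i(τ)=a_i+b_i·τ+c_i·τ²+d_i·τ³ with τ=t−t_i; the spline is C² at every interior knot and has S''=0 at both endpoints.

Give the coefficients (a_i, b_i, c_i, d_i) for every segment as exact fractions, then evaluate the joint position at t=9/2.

Δ: Δ0=3, Δ1=-4
row 1: diag=10, rhs=-42; c'=1/5, d'=-21/5
back: M1=-21/5
M: M0=0, M1=-21/5, M2=0
seg 0: a=-5, c=M0/2=0, d=(M1−M0)/(6·3)=-7/30, b=Δ0−h0·(2M0+M1)/6=51/10
seg 1: a=4, c=M1/2=-21/10, d=(M2−M1)/(6·2)=7/20, b=Δ1−h1·(2M1+M2)/6=-6/5
t_q=9/2 → seg 1, τ=3/2; S=4+-6/5·τ+-21/10·τ²+7/20·τ³=-43/32

  seg 0: a=-5 b=51/10 c=0 d=-7/30
  seg 1: a=4 b=-6/5 c=-21/10 d=7/20
S(9/2) = -43/32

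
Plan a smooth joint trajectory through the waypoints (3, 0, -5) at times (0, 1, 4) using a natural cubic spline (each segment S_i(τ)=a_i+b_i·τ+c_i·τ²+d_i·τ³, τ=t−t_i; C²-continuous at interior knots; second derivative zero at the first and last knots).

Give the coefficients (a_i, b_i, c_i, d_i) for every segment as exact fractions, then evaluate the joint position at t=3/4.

  seg 0: a=3 b=-19/6 c=0 d=1/6
  seg 1: a=0 b=-8/3 c=1/2 d=-1/18
S(3/4) = 89/128

Δ: Δ0=-3, Δ1=-5/3
row 1: diag=8, rhs=8; c'=3/8, d'=1
back: M1=1
M: M0=0, M1=1, M2=0
seg 0: a=3, c=M0/2=0, d=(M1−M0)/(6·1)=1/6, b=Δ0−h0·(2M0+M1)/6=-19/6
seg 1: a=0, c=M1/2=1/2, d=(M2−M1)/(6·3)=-1/18, b=Δ1−h1·(2M1+M2)/6=-8/3
t_q=3/4 → seg 0, τ=3/4; S=3+-19/6·τ+0·τ²+1/6·τ³=89/128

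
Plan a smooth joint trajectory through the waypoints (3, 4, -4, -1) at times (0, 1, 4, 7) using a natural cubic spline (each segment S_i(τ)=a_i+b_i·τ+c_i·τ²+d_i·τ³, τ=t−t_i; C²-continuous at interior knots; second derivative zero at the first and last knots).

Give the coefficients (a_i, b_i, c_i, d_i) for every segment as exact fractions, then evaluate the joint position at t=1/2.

  seg 0: a=3 b=142/87 c=0 d=-55/87
  seg 1: a=4 b=-23/87 c=-55/29 d=286/783
  seg 2: a=-4 b=-155/87 c=121/87 d=-121/783
S(1/2) = 867/232

Δ: Δ0=1, Δ1=-8/3, Δ2=1
row 1: diag=8, rhs=-22; c'=3/8, d'=-11/4
row 2: denom=12−3·3/8=87/8; d'=(22−3·-11/4)/(87/8)=242/87
back: M2=242/87
back: M1=-11/4−3/8·242/87=-110/29
M: M0=0, M1=-110/29, M2=242/87, M3=0
seg 0: a=3, c=M0/2=0, d=(M1−M0)/(6·1)=-55/87, b=Δ0−h0·(2M0+M1)/6=142/87
seg 1: a=4, c=M1/2=-55/29, d=(M2−M1)/(6·3)=286/783, b=Δ1−h1·(2M1+M2)/6=-23/87
seg 2: a=-4, c=M2/2=121/87, d=(M3−M2)/(6·3)=-121/783, b=Δ2−h2·(2M2+M3)/6=-155/87
t_q=1/2 → seg 0, τ=1/2; S=3+142/87·τ+0·τ²+-55/87·τ³=867/232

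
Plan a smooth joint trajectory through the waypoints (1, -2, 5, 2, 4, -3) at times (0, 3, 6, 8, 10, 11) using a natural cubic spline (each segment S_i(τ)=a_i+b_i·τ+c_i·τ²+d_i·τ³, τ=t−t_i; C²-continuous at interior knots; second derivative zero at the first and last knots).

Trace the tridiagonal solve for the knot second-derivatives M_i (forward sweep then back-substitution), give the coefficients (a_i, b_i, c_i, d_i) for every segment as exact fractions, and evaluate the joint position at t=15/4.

  seg 0: a=1 b=-2708/1149 c=0 d=1559/10341
  seg 1: a=-2 b=1969/1149 c=1559/1149 d=-3965/10341
  seg 2: a=5 b=-572/1149 c=-802/383 d=7321/9192
  seg 3: a=2 b=1571/2298 c=4113/1532 d=-2903/2298
  seg 4: a=4 b=-8587/2298 c=-7499/1532 d=7499/4596
S(15/4) = -2777/24512

Δ: Δ0=-1, Δ1=7/3, Δ2=-3/2, Δ3=1, Δ4=-7
row 1: diag=12, rhs=20; c'=1/4, d'=5/3
row 2: denom=10−3·1/4=37/4; d'=(-23−3·5/3)/(37/4)=-112/37
row 3: denom=8−2·8/37=280/37; d'=(15−2·-112/37)/(280/37)=779/280
row 4: denom=6−2·37/140=383/70; d'=(-48−2·779/280)/(383/70)=-7499/766
back: M4=-7499/766
back: M3=779/280−37/140·-7499/766=4113/766
back: M2=-112/37−8/37·4113/766=-1604/383
back: M1=5/3−1/4·-1604/383=3118/1149
M: M0=0, M1=3118/1149, M2=-1604/383, M3=4113/766, M4=-7499/766, M5=0
seg 0: a=1, c=M0/2=0, d=(M1−M0)/(6·3)=1559/10341, b=Δ0−h0·(2M0+M1)/6=-2708/1149
seg 1: a=-2, c=M1/2=1559/1149, d=(M2−M1)/(6·3)=-3965/10341, b=Δ1−h1·(2M1+M2)/6=1969/1149
seg 2: a=5, c=M2/2=-802/383, d=(M3−M2)/(6·2)=7321/9192, b=Δ2−h2·(2M2+M3)/6=-572/1149
seg 3: a=2, c=M3/2=4113/1532, d=(M4−M3)/(6·2)=-2903/2298, b=Δ3−h3·(2M3+M4)/6=1571/2298
seg 4: a=4, c=M4/2=-7499/1532, d=(M5−M4)/(6·1)=7499/4596, b=Δ4−h4·(2M4+M5)/6=-8587/2298
t_q=15/4 → seg 1, τ=3/4; S=-2+1969/1149·τ+1559/1149·τ²+-3965/10341·τ³=-2777/24512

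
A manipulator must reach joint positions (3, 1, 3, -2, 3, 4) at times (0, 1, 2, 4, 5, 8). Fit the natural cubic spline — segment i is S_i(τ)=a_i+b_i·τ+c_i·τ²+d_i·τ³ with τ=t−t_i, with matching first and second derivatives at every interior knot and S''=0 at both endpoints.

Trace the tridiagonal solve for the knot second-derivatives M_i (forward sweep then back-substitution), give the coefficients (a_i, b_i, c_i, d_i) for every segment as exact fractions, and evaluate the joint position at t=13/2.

  seg 0: a=3 b=-19481/5718 c=0 d=8045/5718
  seg 1: a=1 b=2327/2859 c=8045/1906 d=-17353/5718
  seg 2: a=3 b=865/5718 c=-4654/953 d=5086/2859
  seg 3: a=-2 b=11233/5718 c=5518/953 d=-15751/5718
  seg 4: a=3 b=15098/2859 c=-4715/1906 d=4715/17154
S(13/2) = 95803/15248

Δ: Δ0=-2, Δ1=2, Δ2=-5/2, Δ3=5, Δ4=1/3
row 1: diag=4, rhs=24; c'=1/4, d'=6
row 2: denom=6−1·1/4=23/4; d'=(-27−1·6)/(23/4)=-132/23
row 3: denom=6−2·8/23=122/23; d'=(45−2·-132/23)/(122/23)=1299/122
row 4: denom=8−1·23/122=953/122; d'=(-28−1·1299/122)/(953/122)=-4715/953
back: M4=-4715/953
back: M3=1299/122−23/122·-4715/953=11036/953
back: M2=-132/23−8/23·11036/953=-9308/953
back: M1=6−1/4·-9308/953=8045/953
M: M0=0, M1=8045/953, M2=-9308/953, M3=11036/953, M4=-4715/953, M5=0
seg 0: a=3, c=M0/2=0, d=(M1−M0)/(6·1)=8045/5718, b=Δ0−h0·(2M0+M1)/6=-19481/5718
seg 1: a=1, c=M1/2=8045/1906, d=(M2−M1)/(6·1)=-17353/5718, b=Δ1−h1·(2M1+M2)/6=2327/2859
seg 2: a=3, c=M2/2=-4654/953, d=(M3−M2)/(6·2)=5086/2859, b=Δ2−h2·(2M2+M3)/6=865/5718
seg 3: a=-2, c=M3/2=5518/953, d=(M4−M3)/(6·1)=-15751/5718, b=Δ3−h3·(2M3+M4)/6=11233/5718
seg 4: a=3, c=M4/2=-4715/1906, d=(M5−M4)/(6·3)=4715/17154, b=Δ4−h4·(2M4+M5)/6=15098/2859
t_q=13/2 → seg 4, τ=3/2; S=3+15098/2859·τ+-4715/1906·τ²+4715/17154·τ³=95803/15248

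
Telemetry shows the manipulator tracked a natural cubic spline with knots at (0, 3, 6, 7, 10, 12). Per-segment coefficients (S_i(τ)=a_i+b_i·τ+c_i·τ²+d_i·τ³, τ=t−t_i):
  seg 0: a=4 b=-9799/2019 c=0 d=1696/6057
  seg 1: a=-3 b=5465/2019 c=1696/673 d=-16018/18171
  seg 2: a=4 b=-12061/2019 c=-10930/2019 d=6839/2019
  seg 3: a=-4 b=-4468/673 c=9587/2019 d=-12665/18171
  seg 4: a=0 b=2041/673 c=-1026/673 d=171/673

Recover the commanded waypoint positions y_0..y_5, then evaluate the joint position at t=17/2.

y_0=4 y_1=-3 y_2=4 y_3=-4 y_4=0 y_5=2
S(17/2) = -30295/5384

y_0 = S_0(0) = a_0 = 4
y_1 = S_1(0) = a_1 = -3
y_2 = S_2(0) = a_2 = 4
y_3 = S_3(0) = a_3 = -4
y_4 = S_4(0) = a_4 = 0
y_5 = S_4(2) = 2
t_q=17/2 is in segment 3 (τ=3/2); S_3(τ)=-30295/5384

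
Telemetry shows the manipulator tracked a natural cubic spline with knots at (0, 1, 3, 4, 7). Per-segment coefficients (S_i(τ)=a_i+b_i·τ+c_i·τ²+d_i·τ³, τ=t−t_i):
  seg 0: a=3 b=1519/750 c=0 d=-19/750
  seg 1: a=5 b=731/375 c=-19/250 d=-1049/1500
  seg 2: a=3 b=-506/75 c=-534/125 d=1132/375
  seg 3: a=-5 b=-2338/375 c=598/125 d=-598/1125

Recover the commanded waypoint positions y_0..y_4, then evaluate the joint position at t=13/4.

y_0=3 y_1=5 y_2=3 y_3=-5 y_4=5
S(13/4) = 2187/2000

y_0 = S_0(0) = a_0 = 3
y_1 = S_1(0) = a_1 = 5
y_2 = S_2(0) = a_2 = 3
y_3 = S_3(0) = a_3 = -5
y_4 = S_3(3) = 5
t_q=13/4 is in segment 2 (τ=1/4); S_2(τ)=2187/2000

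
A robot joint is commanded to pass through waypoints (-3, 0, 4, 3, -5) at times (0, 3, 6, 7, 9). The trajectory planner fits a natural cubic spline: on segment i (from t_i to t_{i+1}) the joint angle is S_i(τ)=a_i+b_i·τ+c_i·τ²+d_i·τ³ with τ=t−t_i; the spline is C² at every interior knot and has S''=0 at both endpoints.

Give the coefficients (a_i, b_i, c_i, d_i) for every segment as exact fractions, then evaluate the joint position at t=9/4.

  seg 0: a=-3 b=182/255 c=0 d=73/2295
  seg 1: a=0 b=401/255 c=73/255 d=-56/459
  seg 2: a=4 b=-1/255 c=-69/85 d=-47/255
  seg 3: a=3 b=-556/255 c=-116/85 d=58/255
S(9/4) = -5613/5440

Δ: Δ0=1, Δ1=4/3, Δ2=-1, Δ3=-4
row 1: diag=12, rhs=2; c'=1/4, d'=1/6
row 2: denom=8−3·1/4=29/4; d'=(-14−3·1/6)/(29/4)=-2
row 3: denom=6−1·4/29=170/29; d'=(-18−1·-2)/(170/29)=-232/85
back: M3=-232/85
back: M2=-2−4/29·-232/85=-138/85
back: M1=1/6−1/4·-138/85=146/255
M: M0=0, M1=146/255, M2=-138/85, M3=-232/85, M4=0
seg 0: a=-3, c=M0/2=0, d=(M1−M0)/(6·3)=73/2295, b=Δ0−h0·(2M0+M1)/6=182/255
seg 1: a=0, c=M1/2=73/255, d=(M2−M1)/(6·3)=-56/459, b=Δ1−h1·(2M1+M2)/6=401/255
seg 2: a=4, c=M2/2=-69/85, d=(M3−M2)/(6·1)=-47/255, b=Δ2−h2·(2M2+M3)/6=-1/255
seg 3: a=3, c=M3/2=-116/85, d=(M4−M3)/(6·2)=58/255, b=Δ3−h3·(2M3+M4)/6=-556/255
t_q=9/4 → seg 0, τ=9/4; S=-3+182/255·τ+0·τ²+73/2295·τ³=-5613/5440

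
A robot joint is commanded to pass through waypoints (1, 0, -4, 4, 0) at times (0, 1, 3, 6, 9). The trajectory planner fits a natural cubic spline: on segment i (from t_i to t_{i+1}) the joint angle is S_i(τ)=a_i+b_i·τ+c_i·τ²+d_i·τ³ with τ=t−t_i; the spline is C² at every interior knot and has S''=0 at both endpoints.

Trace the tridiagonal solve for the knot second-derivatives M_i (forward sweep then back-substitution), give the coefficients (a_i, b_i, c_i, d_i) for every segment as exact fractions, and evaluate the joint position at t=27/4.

Δ: Δ0=-1, Δ1=-2, Δ2=8/3, Δ3=-4/3
row 1: diag=6, rhs=-6; c'=1/3, d'=-1
row 2: denom=10−2·1/3=28/3; d'=(28−2·-1)/(28/3)=45/14
row 3: denom=12−3·9/28=309/28; d'=(-24−3·45/14)/(309/28)=-314/103
back: M3=-314/103
back: M2=45/14−9/28·-314/103=432/103
back: M1=-1−1/3·432/103=-247/103
M: M0=0, M1=-247/103, M2=432/103, M3=-314/103, M4=0
seg 0: a=1, c=M0/2=0, d=(M1−M0)/(6·1)=-247/618, b=Δ0−h0·(2M0+M1)/6=-371/618
seg 1: a=0, c=M1/2=-247/206, d=(M2−M1)/(6·2)=679/1236, b=Δ1−h1·(2M1+M2)/6=-556/309
seg 2: a=-4, c=M2/2=216/103, d=(M3−M2)/(6·3)=-373/927, b=Δ2−h2·(2M2+M3)/6=-1/309
seg 3: a=4, c=M3/2=-157/103, d=(M4−M3)/(6·3)=157/927, b=Δ3−h3·(2M3+M4)/6=530/309
t_q=27/4 → seg 3, τ=3/4; S=4+530/309·τ+-157/103·τ²+157/927·τ³=29667/6592

  seg 0: a=1 b=-371/618 c=0 d=-247/618
  seg 1: a=0 b=-556/309 c=-247/206 d=679/1236
  seg 2: a=-4 b=-1/309 c=216/103 d=-373/927
  seg 3: a=4 b=530/309 c=-157/103 d=157/927
S(27/4) = 29667/6592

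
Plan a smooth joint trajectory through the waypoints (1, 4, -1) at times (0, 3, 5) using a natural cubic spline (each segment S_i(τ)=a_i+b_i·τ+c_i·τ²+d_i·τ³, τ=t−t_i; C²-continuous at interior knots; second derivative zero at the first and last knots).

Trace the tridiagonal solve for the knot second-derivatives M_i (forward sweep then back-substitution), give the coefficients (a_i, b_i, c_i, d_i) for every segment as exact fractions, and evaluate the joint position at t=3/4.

Δ: Δ0=1, Δ1=-5/2
row 1: diag=10, rhs=-21; c'=1/5, d'=-21/10
back: M1=-21/10
M: M0=0, M1=-21/10, M2=0
seg 0: a=1, c=M0/2=0, d=(M1−M0)/(6·3)=-7/60, b=Δ0−h0·(2M0+M1)/6=41/20
seg 1: a=4, c=M1/2=-21/20, d=(M2−M1)/(6·2)=7/40, b=Δ1−h1·(2M1+M2)/6=-11/10
t_q=3/4 → seg 0, τ=3/4; S=1+41/20·τ+0·τ²+-7/60·τ³=637/256

  seg 0: a=1 b=41/20 c=0 d=-7/60
  seg 1: a=4 b=-11/10 c=-21/20 d=7/40
S(3/4) = 637/256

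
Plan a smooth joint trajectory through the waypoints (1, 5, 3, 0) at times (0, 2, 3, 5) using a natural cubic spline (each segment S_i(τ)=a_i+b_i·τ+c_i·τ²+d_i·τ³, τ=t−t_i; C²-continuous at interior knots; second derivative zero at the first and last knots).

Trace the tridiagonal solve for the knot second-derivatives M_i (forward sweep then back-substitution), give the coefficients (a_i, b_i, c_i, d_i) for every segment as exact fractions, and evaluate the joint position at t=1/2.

Δ: Δ0=2, Δ1=-2, Δ2=-3/2
row 1: diag=6, rhs=-24; c'=1/6, d'=-4
row 2: denom=6−1·1/6=35/6; d'=(3−1·-4)/(35/6)=6/5
back: M2=6/5
back: M1=-4−1/6·6/5=-21/5
M: M0=0, M1=-21/5, M2=6/5, M3=0
seg 0: a=1, c=M0/2=0, d=(M1−M0)/(6·2)=-7/20, b=Δ0−h0·(2M0+M1)/6=17/5
seg 1: a=5, c=M1/2=-21/10, d=(M2−M1)/(6·1)=9/10, b=Δ1−h1·(2M1+M2)/6=-4/5
seg 2: a=3, c=M2/2=3/5, d=(M3−M2)/(6·2)=-1/10, b=Δ2−h2·(2M2+M3)/6=-23/10
t_q=1/2 → seg 0, τ=1/2; S=1+17/5·τ+0·τ²+-7/20·τ³=85/32

  seg 0: a=1 b=17/5 c=0 d=-7/20
  seg 1: a=5 b=-4/5 c=-21/10 d=9/10
  seg 2: a=3 b=-23/10 c=3/5 d=-1/10
S(1/2) = 85/32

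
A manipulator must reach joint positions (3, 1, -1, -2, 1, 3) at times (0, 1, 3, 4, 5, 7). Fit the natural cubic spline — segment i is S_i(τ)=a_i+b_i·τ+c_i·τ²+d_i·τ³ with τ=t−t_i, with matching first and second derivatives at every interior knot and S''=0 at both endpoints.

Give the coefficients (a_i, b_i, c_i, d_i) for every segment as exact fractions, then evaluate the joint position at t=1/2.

  seg 0: a=3 b=-396/175 c=0 d=46/175
  seg 1: a=1 b=-258/175 c=138/175 d=-193/700
  seg 2: a=-1 b=-57/35 c=-303/350 d=523/350
  seg 3: a=-2 b=393/350 c=633/175 d=-87/50
  seg 4: a=1 b=549/175 c=-561/350 d=187/700
S(1/2) = 1331/700

Δ: Δ0=-2, Δ1=-1, Δ2=-1, Δ3=3, Δ4=1
row 1: diag=6, rhs=6; c'=1/3, d'=1
row 2: denom=6−2·1/3=16/3; d'=(0−2·1)/(16/3)=-3/8
row 3: denom=4−1·3/16=61/16; d'=(24−1·-3/8)/(61/16)=390/61
row 4: denom=6−1·16/61=350/61; d'=(-12−1·390/61)/(350/61)=-561/175
back: M4=-561/175
back: M3=390/61−16/61·-561/175=1266/175
back: M2=-3/8−3/16·1266/175=-303/175
back: M1=1−1/3·-303/175=276/175
M: M0=0, M1=276/175, M2=-303/175, M3=1266/175, M4=-561/175, M5=0
seg 0: a=3, c=M0/2=0, d=(M1−M0)/(6·1)=46/175, b=Δ0−h0·(2M0+M1)/6=-396/175
seg 1: a=1, c=M1/2=138/175, d=(M2−M1)/(6·2)=-193/700, b=Δ1−h1·(2M1+M2)/6=-258/175
seg 2: a=-1, c=M2/2=-303/350, d=(M3−M2)/(6·1)=523/350, b=Δ2−h2·(2M2+M3)/6=-57/35
seg 3: a=-2, c=M3/2=633/175, d=(M4−M3)/(6·1)=-87/50, b=Δ3−h3·(2M3+M4)/6=393/350
seg 4: a=1, c=M4/2=-561/350, d=(M5−M4)/(6·2)=187/700, b=Δ4−h4·(2M4+M5)/6=549/175
t_q=1/2 → seg 0, τ=1/2; S=3+-396/175·τ+0·τ²+46/175·τ³=1331/700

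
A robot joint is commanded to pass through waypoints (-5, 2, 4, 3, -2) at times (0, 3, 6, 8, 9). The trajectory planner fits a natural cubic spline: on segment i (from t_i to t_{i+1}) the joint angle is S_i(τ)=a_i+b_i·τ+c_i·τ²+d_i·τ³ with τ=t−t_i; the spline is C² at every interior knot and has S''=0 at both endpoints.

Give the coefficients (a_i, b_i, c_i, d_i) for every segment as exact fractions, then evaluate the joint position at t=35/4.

  seg 0: a=-5 b=290/103 c=0 d=-149/2781
  seg 1: a=2 b=141/103 c=-149/309 d=230/2781
  seg 2: a=4 b=73/103 c=27/103 d=-357/824
  seg 3: a=3 b=-709/206 c=-963/412 d=321/412
S(35/4) = -14961/26368

Δ: Δ0=7/3, Δ1=2/3, Δ2=-1/2, Δ3=-5
row 1: diag=12, rhs=-10; c'=1/4, d'=-5/6
row 2: denom=10−3·1/4=37/4; d'=(-7−3·-5/6)/(37/4)=-18/37
row 3: denom=6−2·8/37=206/37; d'=(-27−2·-18/37)/(206/37)=-963/206
back: M3=-963/206
back: M2=-18/37−8/37·-963/206=54/103
back: M1=-5/6−1/4·54/103=-298/309
M: M0=0, M1=-298/309, M2=54/103, M3=-963/206, M4=0
seg 0: a=-5, c=M0/2=0, d=(M1−M0)/(6·3)=-149/2781, b=Δ0−h0·(2M0+M1)/6=290/103
seg 1: a=2, c=M1/2=-149/309, d=(M2−M1)/(6·3)=230/2781, b=Δ1−h1·(2M1+M2)/6=141/103
seg 2: a=4, c=M2/2=27/103, d=(M3−M2)/(6·2)=-357/824, b=Δ2−h2·(2M2+M3)/6=73/103
seg 3: a=3, c=M3/2=-963/412, d=(M4−M3)/(6·1)=321/412, b=Δ3−h3·(2M3+M4)/6=-709/206
t_q=35/4 → seg 3, τ=3/4; S=3+-709/206·τ+-963/412·τ²+321/412·τ³=-14961/26368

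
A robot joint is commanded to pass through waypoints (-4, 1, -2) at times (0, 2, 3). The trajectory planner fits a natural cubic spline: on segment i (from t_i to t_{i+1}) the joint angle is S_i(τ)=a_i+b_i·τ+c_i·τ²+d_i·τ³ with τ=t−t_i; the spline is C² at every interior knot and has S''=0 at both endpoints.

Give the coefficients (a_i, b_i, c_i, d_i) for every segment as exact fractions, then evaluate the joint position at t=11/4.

Δ: Δ0=5/2, Δ1=-3
row 1: diag=6, rhs=-33; c'=1/6, d'=-11/2
back: M1=-11/2
M: M0=0, M1=-11/2, M2=0
seg 0: a=-4, c=M0/2=0, d=(M1−M0)/(6·2)=-11/24, b=Δ0−h0·(2M0+M1)/6=13/3
seg 1: a=1, c=M1/2=-11/4, d=(M2−M1)/(6·1)=11/12, b=Δ1−h1·(2M1+M2)/6=-7/6
t_q=11/4 → seg 1, τ=3/4; S=1+-7/6·τ+-11/4·τ²+11/12·τ³=-265/256

  seg 0: a=-4 b=13/3 c=0 d=-11/24
  seg 1: a=1 b=-7/6 c=-11/4 d=11/12
S(11/4) = -265/256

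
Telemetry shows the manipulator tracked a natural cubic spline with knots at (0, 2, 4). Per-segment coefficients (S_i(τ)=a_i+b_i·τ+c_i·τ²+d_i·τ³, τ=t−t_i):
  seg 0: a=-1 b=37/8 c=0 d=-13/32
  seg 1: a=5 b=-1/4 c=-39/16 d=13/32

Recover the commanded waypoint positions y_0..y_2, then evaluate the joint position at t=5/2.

y_0=-1 y_1=5 y_2=-2
S(5/2) = 1105/256

y_0 = S_0(0) = a_0 = -1
y_1 = S_1(0) = a_1 = 5
y_2 = S_1(2) = -2
t_q=5/2 is in segment 1 (τ=1/2); S_1(τ)=1105/256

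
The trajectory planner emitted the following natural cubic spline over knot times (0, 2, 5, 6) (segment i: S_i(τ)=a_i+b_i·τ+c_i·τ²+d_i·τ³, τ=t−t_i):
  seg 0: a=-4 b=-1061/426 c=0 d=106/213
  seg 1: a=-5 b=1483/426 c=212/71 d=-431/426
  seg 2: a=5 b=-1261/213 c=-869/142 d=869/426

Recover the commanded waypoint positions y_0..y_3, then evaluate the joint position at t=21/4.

y_0=-4 y_1=-5 y_2=5 y_3=-5
S(21/4) = 28803/9088

y_0 = S_0(0) = a_0 = -4
y_1 = S_1(0) = a_1 = -5
y_2 = S_2(0) = a_2 = 5
y_3 = S_2(1) = -5
t_q=21/4 is in segment 2 (τ=1/4); S_2(τ)=28803/9088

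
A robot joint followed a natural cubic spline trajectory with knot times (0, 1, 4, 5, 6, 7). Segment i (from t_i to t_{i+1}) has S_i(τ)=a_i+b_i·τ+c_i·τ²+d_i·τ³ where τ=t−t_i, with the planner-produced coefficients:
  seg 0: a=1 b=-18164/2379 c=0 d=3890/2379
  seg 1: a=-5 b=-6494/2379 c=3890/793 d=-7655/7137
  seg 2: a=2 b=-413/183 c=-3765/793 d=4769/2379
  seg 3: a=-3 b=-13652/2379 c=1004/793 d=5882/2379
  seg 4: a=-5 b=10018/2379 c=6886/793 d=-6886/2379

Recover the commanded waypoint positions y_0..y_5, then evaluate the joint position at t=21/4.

y_0 = S_0(0) = a_0 = 1
y_1 = S_1(0) = a_1 = -5
y_2 = S_2(0) = a_2 = 2
y_3 = S_3(0) = a_3 = -3
y_4 = S_4(0) = a_4 = -5
y_5 = S_4(1) = 5
t_q=21/4 is in segment 3 (τ=1/4); S_3(τ)=-109545/25376

y_0=1 y_1=-5 y_2=2 y_3=-3 y_4=-5 y_5=5
S(21/4) = -109545/25376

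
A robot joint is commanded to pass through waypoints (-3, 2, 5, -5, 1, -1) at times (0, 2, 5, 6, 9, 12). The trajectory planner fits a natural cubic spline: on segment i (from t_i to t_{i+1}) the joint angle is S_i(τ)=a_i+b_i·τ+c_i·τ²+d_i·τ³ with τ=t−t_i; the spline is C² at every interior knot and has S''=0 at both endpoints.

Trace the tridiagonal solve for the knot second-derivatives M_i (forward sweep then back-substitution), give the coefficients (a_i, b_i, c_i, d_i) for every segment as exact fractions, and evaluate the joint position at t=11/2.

  seg 0: a=-3 b=7027/4038 c=0 d=767/4038
  seg 1: a=2 b=16231/4038 c=767/673 d=-25999/36342
  seg 2: a=5 b=-17077/2019 c=-21397/4038 d=5057/1346
  seg 3: a=-5 b=-31435/4038 c=12058/2019 d=-32837/36342
  seg 4: a=1 b=7375/2019 c=-2907/1346 d=323/1346
S(11/2) = -2719/32304

Δ: Δ0=5/2, Δ1=1, Δ2=-10, Δ3=2, Δ4=-2/3
row 1: diag=10, rhs=-9; c'=3/10, d'=-9/10
row 2: denom=8−3·3/10=71/10; d'=(-66−3·-9/10)/(71/10)=-633/71
row 3: denom=8−1·10/71=558/71; d'=(72−1·-633/71)/(558/71)=1915/186
row 4: denom=12−3·71/186=673/62; d'=(-16−3·1915/186)/(673/62)=-2907/673
back: M4=-2907/673
back: M3=1915/186−71/186·-2907/673=24116/2019
back: M2=-633/71−10/71·24116/2019=-21397/2019
back: M1=-9/10−3/10·-21397/2019=1534/673
M: M0=0, M1=1534/673, M2=-21397/2019, M3=24116/2019, M4=-2907/673, M5=0
seg 0: a=-3, c=M0/2=0, d=(M1−M0)/(6·2)=767/4038, b=Δ0−h0·(2M0+M1)/6=7027/4038
seg 1: a=2, c=M1/2=767/673, d=(M2−M1)/(6·3)=-25999/36342, b=Δ1−h1·(2M1+M2)/6=16231/4038
seg 2: a=5, c=M2/2=-21397/4038, d=(M3−M2)/(6·1)=5057/1346, b=Δ2−h2·(2M2+M3)/6=-17077/2019
seg 3: a=-5, c=M3/2=12058/2019, d=(M4−M3)/(6·3)=-32837/36342, b=Δ3−h3·(2M3+M4)/6=-31435/4038
seg 4: a=1, c=M4/2=-2907/1346, d=(M5−M4)/(6·3)=323/1346, b=Δ4−h4·(2M4+M5)/6=7375/2019
t_q=11/2 → seg 2, τ=1/2; S=5+-17077/2019·τ+-21397/4038·τ²+5057/1346·τ³=-2719/32304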